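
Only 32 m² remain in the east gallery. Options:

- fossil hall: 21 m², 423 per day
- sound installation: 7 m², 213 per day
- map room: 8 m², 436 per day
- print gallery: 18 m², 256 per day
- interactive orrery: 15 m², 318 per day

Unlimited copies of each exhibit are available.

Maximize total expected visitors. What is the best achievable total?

4×map room uses 32 of the 32 m² and totals 1744.
Every other selection either busts 32 m² or fails to beat 1744.

1744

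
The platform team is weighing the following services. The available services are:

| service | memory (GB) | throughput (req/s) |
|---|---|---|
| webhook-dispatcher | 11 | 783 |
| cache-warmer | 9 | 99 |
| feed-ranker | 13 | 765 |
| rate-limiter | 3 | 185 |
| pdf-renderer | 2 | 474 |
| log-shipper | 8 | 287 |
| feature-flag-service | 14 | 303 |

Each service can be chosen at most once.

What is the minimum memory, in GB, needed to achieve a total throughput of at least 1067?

Look for the lowest-memory combination reaching 1067.
webhook-dispatcher + pdf-renderer: 1257 throughput at 13 GB.
Any bundle with less than 13 GB falls short of 1067.

13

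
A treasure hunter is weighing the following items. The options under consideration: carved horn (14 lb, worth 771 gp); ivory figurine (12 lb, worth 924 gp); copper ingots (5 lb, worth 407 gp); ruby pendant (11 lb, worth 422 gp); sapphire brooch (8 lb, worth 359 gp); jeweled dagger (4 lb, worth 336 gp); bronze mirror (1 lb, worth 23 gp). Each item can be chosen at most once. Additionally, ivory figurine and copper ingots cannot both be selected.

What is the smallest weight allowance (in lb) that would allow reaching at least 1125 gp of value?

Need the lightest bundle worth ≥ 1125.
Taking ivory figurine + jeweled dagger gives 1260 (≥ 1125) for 16 lb.
No combination under 16 lb hits 1125.

16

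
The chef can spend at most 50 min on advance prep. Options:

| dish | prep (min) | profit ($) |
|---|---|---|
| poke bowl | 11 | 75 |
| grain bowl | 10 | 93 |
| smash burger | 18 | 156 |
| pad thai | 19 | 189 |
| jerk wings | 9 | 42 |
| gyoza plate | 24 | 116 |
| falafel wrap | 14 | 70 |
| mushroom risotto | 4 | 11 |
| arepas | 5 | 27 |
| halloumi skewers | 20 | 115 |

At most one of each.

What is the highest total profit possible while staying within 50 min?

By profit per min: pad thai 9.95, grain bowl 9.30, smash burger 8.67 lead.
Taking grain bowl + smash burger + pad thai: 47 min used, 438 in profit.
No other feasible combination exceeds 438.

438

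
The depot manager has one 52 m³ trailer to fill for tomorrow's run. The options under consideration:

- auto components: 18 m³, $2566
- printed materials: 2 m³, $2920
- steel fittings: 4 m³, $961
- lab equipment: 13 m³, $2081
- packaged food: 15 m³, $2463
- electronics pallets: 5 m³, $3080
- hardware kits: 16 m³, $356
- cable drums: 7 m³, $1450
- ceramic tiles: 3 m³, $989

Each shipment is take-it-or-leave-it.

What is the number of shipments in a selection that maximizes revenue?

Optimal total is 14047.
auto components + printed materials + steel fittings + lab equipment + electronics pallets + cable drums + ceramic tiles hits 14047 at 52 m³.
Any selection reaching 14047 contains exactly 7 shipments.

7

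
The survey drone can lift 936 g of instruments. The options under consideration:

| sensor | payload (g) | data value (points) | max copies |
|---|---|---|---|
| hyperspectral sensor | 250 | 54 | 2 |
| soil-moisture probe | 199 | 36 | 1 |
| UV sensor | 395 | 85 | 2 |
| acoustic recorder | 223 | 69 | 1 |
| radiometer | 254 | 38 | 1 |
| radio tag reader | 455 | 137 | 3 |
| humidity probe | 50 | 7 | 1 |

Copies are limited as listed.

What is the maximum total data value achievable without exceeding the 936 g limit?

The ratio heuristic lands on hyperspectral sensor + acoustic recorder + radio tag reader (260) but leaves 8 g idle.
Dropping hyperspectral sensor and acoustic recorder frees 473 g; slotting in radio tag reader (455 g) lifts the total to 274 at 910 g.

274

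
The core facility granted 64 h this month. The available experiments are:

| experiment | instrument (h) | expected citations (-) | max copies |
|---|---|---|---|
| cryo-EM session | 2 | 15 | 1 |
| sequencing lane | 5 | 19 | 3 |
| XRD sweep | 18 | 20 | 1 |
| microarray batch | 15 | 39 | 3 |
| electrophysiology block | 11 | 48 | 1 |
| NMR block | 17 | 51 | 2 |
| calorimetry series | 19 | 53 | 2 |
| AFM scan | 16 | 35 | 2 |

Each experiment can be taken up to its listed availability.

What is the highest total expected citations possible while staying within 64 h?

By expected citations per h: cryo-EM session 7.50, electrophysiology block 4.36, sequencing lane 3.80, NMR block 3.00 lead.
Taking the top-ratio experiments first gives cryo-EM session + 3×sequencing lane + electrophysiology block + 2×NMR block for 222 (62 h).
Dropping NMR block frees 17 h; slotting in calorimetry series (19 h) lifts the total to 224 at 64 h.

224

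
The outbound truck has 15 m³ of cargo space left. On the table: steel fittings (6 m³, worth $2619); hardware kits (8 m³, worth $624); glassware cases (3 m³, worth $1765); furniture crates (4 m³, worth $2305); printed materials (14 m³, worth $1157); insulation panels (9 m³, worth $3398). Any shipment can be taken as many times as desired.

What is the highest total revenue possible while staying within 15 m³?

8825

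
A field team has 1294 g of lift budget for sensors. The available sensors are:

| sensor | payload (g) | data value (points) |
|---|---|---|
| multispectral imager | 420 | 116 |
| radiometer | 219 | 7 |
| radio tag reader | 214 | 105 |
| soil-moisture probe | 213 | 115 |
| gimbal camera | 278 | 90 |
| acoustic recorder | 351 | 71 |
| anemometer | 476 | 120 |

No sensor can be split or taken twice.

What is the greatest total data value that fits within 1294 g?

430

Filling by ratio: multispectral imager + radio tag reader + soil-moisture probe + gimbal camera for 426, with 169 g left unused.
The 420 g tied up in multispectral imager is better spent on anemometer — total rises to 430 (1181 g).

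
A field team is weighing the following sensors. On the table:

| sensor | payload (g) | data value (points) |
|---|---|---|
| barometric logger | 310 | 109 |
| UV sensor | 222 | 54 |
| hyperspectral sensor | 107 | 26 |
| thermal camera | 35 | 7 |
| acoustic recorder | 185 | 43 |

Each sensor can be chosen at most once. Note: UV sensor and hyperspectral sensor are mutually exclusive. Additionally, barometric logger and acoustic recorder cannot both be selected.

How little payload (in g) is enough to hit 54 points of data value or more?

222

Need the lightest bundle worth ≥ 54.
UV sensor: 54 data value at 222 g.
Below 222 g the best achievable stays under 54.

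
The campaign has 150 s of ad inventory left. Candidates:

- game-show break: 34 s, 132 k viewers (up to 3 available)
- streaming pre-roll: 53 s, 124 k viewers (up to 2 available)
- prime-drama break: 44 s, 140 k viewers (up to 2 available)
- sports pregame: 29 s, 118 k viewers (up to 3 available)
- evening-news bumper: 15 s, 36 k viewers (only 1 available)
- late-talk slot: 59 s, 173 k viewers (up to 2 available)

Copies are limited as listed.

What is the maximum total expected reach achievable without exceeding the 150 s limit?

550

The ratio heuristic lands on game-show break + 3×sports pregame + evening-news bumper (522) but leaves 14 s idle.
Replace 2×sports pregame with 2×game-show break: the trade gains 28 net, giving 550 at 146 s.
Nothing else within 150 s beats 550.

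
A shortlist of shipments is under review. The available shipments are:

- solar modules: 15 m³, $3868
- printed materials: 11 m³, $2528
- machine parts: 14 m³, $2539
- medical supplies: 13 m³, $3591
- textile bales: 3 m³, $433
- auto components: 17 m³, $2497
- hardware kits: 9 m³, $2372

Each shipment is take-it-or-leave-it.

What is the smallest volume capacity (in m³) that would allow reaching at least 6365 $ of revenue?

Look for the lowest-volume combination reaching 6365.
Taking medical supplies + textile bales + hardware kits gives 6396 (≥ 6365) for 25 m³.
No combination under 25 m³ hits 6365.

25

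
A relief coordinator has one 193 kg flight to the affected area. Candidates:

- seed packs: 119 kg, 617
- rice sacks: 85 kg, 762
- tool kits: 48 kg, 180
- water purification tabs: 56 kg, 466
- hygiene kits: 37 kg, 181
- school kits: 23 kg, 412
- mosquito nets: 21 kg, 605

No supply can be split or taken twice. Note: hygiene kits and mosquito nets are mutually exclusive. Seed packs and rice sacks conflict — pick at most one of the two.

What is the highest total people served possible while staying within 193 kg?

Best packing: rice sacks + water purification tabs + school kits + mosquito nets — 185 kg, 2245 total.
The closest alternative, rice sacks + tool kits + school kits + mosquito nets, reaches only 1959.

2245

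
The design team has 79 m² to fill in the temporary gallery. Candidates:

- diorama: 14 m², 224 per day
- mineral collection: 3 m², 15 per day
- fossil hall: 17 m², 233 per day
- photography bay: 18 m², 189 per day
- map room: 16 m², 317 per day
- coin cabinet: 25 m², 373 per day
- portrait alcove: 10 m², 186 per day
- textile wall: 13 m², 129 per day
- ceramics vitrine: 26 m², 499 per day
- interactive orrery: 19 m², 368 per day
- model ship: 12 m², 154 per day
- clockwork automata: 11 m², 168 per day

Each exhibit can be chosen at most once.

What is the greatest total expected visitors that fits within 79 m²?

The ratio heuristic lands on mineral collection + map room + portrait alcove + ceramics vitrine + interactive orrery (1385) but leaves 5 m² idle.
The 10 m² tied up in portrait alcove is better spent on diorama — total rises to 1423 (78 m²).
The closest alternative, fossil hall + map room + ceramics vitrine + interactive orrery, reaches only 1417.

1423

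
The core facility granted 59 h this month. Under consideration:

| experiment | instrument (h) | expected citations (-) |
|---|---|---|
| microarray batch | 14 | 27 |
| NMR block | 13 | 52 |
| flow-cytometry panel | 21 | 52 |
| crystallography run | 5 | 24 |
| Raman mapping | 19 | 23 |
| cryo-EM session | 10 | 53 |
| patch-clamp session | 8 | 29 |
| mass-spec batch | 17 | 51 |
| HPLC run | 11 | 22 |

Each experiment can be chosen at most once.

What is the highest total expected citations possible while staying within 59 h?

210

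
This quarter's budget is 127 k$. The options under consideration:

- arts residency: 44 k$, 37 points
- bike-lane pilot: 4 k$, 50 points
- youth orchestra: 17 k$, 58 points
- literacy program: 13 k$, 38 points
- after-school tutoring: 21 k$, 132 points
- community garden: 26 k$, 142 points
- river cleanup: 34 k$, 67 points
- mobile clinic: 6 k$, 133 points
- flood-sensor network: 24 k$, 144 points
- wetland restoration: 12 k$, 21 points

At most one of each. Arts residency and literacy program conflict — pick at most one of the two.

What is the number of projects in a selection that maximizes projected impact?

The maximum projected impact within 127 k$ is 718.
One optimal bundle: bike-lane pilot + youth orchestra + literacy program + after-school tutoring + community garden + mobile clinic + flood-sensor network + wetland restoration (123 k$).
Any selection reaching 718 contains exactly 8 projects.

8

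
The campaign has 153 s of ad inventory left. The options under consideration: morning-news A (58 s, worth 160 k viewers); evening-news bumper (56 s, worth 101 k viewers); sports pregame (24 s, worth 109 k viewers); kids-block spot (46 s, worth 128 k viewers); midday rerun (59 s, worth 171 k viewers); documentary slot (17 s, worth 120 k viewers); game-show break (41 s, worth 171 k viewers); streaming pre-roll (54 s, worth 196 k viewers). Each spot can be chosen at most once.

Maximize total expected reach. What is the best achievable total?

Taking sports pregame + documentary slot + game-show break + streaming pre-roll: 136 s used, 596 in expected reach.

596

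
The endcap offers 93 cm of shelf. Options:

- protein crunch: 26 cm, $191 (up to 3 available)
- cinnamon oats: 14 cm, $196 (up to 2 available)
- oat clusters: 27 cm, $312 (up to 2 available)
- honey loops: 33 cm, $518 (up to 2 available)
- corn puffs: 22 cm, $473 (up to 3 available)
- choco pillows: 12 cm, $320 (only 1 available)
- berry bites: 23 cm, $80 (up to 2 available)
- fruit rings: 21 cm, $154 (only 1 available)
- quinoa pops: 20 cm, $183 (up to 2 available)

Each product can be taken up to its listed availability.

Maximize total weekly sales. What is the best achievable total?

Cinnamon oats + 3×corn puffs + choco pillows uses 92 of the 93 cm and totals 1935.
Nothing else within 93 cm beats 1935.

1935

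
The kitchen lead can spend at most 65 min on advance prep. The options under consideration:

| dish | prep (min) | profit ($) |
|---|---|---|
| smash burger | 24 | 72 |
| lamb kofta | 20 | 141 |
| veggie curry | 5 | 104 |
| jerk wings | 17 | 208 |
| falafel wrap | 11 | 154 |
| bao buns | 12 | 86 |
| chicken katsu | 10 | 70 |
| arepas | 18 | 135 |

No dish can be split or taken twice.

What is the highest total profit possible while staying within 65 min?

Density check — veggie curry 20.80, falafel wrap 14.00, jerk wings 12.24 are the best per min.
A density-first pass picks veggie curry + jerk wings + falafel wrap + bao buns + arepas — 687 at 63 min.
Dropping arepas frees 18 min; slotting in lamb kofta (20 min) lifts the total to 693 at 65 min.
No other feasible combination exceeds 693.

693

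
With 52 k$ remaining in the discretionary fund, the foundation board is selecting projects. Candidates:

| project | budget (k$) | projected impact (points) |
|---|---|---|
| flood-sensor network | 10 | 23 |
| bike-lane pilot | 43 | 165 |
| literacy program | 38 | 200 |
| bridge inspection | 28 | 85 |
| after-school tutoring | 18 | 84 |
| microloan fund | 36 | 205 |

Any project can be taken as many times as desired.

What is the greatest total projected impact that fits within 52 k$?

228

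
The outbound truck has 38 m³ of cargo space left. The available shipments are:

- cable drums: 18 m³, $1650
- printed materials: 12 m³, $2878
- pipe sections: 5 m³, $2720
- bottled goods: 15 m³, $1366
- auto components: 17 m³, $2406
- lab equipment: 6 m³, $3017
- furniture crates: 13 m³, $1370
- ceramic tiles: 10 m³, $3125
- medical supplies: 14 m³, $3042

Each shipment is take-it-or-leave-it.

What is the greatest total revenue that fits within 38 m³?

Density check — pipe sections 544.00, lab equipment 502.83, ceramic tiles 312.50 are the best per m³.
Filling by ratio: printed materials + pipe sections + lab equipment + ceramic tiles for 11740, with 5 m³ left unused.
The 12 m³ tied up in printed materials is better spent on medical supplies — total rises to 11904 (35 m³).

11904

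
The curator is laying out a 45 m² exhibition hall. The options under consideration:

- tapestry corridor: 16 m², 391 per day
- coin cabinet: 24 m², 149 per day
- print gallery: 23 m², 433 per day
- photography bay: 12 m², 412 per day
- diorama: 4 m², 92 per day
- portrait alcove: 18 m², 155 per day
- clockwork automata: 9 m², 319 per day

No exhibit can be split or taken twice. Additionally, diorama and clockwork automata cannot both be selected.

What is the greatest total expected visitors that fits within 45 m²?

1164

Taking print gallery + photography bay + clockwork automata: 44 m² used, 1164 in expected visitors.
Nothing else feasible within 45 m² beats 1164.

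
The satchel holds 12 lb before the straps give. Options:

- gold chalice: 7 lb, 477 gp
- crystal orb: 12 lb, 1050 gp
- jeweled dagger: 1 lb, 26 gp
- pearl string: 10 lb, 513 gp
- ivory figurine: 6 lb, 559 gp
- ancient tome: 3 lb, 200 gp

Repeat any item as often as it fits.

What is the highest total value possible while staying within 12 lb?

1118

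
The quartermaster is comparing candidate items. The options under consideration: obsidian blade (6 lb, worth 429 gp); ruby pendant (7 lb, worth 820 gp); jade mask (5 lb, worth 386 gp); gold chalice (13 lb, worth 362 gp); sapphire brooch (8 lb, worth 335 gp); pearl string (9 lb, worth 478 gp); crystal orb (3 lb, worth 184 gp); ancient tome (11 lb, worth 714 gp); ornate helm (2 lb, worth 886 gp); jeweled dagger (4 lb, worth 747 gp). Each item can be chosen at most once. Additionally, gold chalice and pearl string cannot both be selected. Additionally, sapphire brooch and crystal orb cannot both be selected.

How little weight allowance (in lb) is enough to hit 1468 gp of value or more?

6

Minimise lb subject to total value ≥ 1468.
Taking ornate helm + jeweled dagger gives 1633 (≥ 1468) for 6 lb.
Below 6 lb the best achievable stays under 1468.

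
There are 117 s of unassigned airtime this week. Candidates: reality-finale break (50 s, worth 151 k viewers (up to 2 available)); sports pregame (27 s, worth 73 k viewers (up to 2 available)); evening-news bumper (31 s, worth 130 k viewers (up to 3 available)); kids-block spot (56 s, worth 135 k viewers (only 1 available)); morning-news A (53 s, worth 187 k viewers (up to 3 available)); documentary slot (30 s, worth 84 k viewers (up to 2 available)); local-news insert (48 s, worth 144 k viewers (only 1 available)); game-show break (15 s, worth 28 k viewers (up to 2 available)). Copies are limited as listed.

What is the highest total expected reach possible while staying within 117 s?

447

Greedy by ratio would take 3×evening-news bumper + game-show break: 108 s used, total 418.
The 46 s tied up in evening-news bumper and game-show break is better spent on morning-news A — total rises to 447 (115 s).
The spare 2 s is too small for any remaining spot, and no exchange beats 447.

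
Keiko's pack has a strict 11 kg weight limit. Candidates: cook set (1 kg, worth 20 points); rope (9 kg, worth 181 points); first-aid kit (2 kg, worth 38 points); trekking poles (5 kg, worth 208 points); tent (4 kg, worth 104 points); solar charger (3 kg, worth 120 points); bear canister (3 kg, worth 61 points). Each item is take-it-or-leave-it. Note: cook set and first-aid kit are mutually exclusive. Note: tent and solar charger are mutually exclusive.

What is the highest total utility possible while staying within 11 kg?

389

The ratio ordering already packs tightly: trekking poles + solar charger + bear canister, 11 kg, 389.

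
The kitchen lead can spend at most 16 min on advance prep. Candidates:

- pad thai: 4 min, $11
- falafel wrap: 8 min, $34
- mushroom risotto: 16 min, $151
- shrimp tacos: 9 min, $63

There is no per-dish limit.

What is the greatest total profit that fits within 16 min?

151

Ranking by ratio (profit/min): mushroom risotto 9.44, shrimp tacos 7.00, falafel wrap 4.25, pad thai 2.75.
Taking mushroom risotto: 16 min used, 151 in profit.
That's the maximum — no swap from here does better than 151.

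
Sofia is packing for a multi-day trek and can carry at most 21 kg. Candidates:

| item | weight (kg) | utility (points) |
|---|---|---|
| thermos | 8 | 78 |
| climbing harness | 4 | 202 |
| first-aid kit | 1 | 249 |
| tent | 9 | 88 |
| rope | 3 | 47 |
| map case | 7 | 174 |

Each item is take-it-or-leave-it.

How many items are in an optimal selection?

Optimal total is 713.
For example climbing harness + first-aid kit + tent + map case achieves it, using 21 kg.
Every optimal selection uses 4 items.

4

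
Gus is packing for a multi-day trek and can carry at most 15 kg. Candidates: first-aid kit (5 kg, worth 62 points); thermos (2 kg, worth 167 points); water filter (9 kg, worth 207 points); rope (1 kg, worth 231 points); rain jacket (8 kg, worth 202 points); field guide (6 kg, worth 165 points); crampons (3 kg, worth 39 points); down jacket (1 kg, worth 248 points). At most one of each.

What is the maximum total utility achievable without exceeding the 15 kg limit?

By utility per kg: down jacket 248.00, rope 231.00, thermos 83.50 lead.
Filling by ratio: thermos + rope + field guide + crampons + down jacket for 850, with 2 kg left unused.
Replace field guide with rain jacket: the trade gains 37 net, giving 887 at 15 kg.
That's the maximum — no swap from here does better than 887.

887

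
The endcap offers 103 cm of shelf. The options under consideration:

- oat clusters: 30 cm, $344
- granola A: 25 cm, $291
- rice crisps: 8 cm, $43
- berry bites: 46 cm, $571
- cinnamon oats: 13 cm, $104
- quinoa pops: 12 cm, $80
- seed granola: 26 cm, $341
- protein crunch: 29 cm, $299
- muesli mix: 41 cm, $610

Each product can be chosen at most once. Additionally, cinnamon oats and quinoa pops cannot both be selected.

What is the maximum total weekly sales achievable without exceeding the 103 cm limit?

By weekly sales per cm: muesli mix 14.88, seed granola 13.12, berry bites 12.41 lead.
Greedy by ratio would take granola A + rice crisps + seed granola + muesli mix: 100 cm used, total 1285.
Replace granola A and rice crisps with oat clusters: the trade gains 10 net, giving 1295 at 97 cm.

1295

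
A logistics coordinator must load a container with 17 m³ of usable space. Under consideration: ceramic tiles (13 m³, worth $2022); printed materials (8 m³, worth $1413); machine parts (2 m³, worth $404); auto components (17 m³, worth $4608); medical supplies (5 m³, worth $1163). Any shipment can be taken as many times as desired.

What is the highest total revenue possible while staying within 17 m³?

4608

Auto components uses 17 of the 17 m³ and totals 4608.
Nothing else within 17 m³ beats 4608.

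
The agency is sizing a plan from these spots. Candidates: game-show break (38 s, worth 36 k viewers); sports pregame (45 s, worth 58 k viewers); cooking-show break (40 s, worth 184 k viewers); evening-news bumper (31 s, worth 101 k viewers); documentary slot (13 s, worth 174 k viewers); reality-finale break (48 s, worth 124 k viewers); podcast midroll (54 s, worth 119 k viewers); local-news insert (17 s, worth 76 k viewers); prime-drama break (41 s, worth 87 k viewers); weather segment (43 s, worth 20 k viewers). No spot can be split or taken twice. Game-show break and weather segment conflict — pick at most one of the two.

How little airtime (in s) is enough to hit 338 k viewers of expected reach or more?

53

Minimise s subject to total expected reach ≥ 338.
cooking-show break + documentary slot reaches 358 using 53 s.
No combination under 53 s hits 338.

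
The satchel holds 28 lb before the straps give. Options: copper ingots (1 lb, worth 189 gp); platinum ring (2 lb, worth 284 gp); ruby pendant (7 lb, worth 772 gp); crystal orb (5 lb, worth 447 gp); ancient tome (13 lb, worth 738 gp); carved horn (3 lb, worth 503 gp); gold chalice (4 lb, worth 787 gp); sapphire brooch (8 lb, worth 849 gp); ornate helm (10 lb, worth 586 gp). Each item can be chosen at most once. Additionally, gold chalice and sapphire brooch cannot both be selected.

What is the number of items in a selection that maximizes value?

6

Optimal total is 3121.
copper ingots + platinum ring + ruby pendant + carved horn + gold chalice + ornate helm hits 3121 at 27 lb.
Any selection reaching 3121 contains exactly 6 items.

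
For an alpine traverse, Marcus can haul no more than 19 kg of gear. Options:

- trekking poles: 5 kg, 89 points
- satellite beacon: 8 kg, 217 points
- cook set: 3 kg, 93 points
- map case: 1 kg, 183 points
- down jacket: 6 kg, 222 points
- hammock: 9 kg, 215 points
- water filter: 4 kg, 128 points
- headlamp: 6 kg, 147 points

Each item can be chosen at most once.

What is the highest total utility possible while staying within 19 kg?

A density-first pass picks trekking poles + cook set + map case + down jacket + water filter — 715 at 19 kg.
The 8 kg tied up in trekking poles and cook set is better spent on satellite beacon — total rises to 750 (19 kg).
No other feasible combination exceeds 750.

750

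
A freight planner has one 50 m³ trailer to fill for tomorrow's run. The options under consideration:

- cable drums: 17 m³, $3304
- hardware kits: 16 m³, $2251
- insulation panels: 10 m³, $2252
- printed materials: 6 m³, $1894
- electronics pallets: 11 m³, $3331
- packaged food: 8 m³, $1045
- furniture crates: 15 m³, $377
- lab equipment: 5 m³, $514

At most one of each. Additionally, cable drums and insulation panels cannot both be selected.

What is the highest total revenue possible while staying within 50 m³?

10780

Best packing: cable drums + hardware kits + printed materials + electronics pallets — 50 m³, 10780 total.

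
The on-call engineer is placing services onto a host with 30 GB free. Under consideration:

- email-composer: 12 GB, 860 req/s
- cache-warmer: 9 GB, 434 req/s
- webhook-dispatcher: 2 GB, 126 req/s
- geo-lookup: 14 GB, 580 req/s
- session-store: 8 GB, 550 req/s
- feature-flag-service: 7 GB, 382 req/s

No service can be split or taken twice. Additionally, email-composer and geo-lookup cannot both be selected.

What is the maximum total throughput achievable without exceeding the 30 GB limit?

1918

Best packing: email-composer + webhook-dispatcher + session-store + feature-flag-service — 29 GB, 1918 total.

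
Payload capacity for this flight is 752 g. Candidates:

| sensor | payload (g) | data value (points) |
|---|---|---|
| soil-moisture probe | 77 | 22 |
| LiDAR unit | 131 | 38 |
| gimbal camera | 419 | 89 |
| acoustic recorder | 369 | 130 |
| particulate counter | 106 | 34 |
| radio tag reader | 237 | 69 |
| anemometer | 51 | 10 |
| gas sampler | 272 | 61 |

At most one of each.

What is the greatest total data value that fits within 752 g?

Taking the top-ratio sensors first gives acoustic recorder + particulate counter + radio tag reader for 233 (712 g).
Replace particulate counter with LiDAR unit: the trade gains 4 net, giving 237 at 737 g.
Runner-up soil-moisture probe + LiDAR unit + acoustic recorder + particulate counter + anemometer tops out at 234.

237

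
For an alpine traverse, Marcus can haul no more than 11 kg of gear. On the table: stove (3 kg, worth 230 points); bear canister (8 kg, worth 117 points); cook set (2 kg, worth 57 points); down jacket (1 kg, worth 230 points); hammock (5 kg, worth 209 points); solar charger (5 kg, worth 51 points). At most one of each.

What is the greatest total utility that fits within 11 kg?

Best packing: stove + cook set + down jacket + hammock — 11 kg, 726 total.

726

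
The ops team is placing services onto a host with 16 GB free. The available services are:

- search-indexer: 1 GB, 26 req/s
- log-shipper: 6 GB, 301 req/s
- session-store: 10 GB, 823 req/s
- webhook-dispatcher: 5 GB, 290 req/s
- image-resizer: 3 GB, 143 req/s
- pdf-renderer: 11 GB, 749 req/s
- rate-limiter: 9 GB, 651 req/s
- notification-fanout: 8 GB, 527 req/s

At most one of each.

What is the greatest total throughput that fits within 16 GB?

Ranking by ratio (throughput/GB): session-store 82.30, rate-limiter 72.33, pdf-renderer 68.09.
Taking search-indexer + session-store + webhook-dispatcher: 16 GB used, 1139 in throughput.
Runner-up log-shipper + session-store tops out at 1124.

1139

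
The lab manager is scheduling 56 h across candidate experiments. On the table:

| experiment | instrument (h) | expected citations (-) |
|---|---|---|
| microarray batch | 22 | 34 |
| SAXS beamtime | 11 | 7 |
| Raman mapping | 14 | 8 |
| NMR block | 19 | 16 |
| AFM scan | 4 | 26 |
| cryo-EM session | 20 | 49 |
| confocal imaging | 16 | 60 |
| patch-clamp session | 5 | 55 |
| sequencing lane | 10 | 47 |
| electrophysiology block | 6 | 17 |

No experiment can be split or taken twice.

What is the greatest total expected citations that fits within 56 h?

237

Ranking by ratio (expected citations/h): patch-clamp session 11.00, AFM scan 6.50, sequencing lane 4.70.
Taking the top-ratio experiments first gives SAXS beamtime + AFM scan + confocal imaging + patch-clamp session + sequencing lane + electrophysiology block for 212 (52 h).
The 17 h tied up in SAXS beamtime and electrophysiology block is better spent on cryo-EM session — total rises to 237 (55 h).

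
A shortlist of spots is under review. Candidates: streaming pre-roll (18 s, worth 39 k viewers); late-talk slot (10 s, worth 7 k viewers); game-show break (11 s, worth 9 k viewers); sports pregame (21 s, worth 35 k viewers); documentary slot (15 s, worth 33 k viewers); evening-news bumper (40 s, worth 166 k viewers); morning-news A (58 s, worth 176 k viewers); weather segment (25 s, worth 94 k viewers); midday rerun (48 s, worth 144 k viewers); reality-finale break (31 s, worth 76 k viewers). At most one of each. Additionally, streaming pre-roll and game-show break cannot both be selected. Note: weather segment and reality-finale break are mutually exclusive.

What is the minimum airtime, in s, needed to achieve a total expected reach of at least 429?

123

Look for the lowest-airtime combination reaching 429.
evening-news bumper + morning-news A + weather segment: 436 expected reach at 123 s.
Below 123 s the best achievable stays under 429.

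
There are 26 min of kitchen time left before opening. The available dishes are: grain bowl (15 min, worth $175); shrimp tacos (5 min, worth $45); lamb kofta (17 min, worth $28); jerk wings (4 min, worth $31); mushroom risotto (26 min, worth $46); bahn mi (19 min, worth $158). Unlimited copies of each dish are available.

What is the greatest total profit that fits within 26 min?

Density check — grain bowl 11.67, shrimp tacos 9.00, bahn mi 8.32, jerk wings 7.75 are the best per min.
Best packing: grain bowl + 2×shrimp tacos — 25 min, 265 total.

265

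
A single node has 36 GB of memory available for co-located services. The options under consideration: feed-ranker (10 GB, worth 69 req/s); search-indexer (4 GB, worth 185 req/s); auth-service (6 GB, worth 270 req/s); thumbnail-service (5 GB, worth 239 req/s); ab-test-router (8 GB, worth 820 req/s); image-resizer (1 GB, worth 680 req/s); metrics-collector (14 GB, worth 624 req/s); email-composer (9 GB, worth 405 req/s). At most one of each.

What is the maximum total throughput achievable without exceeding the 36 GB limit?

2714

The ratio heuristic lands on search-indexer + auth-service + thumbnail-service + ab-test-router + image-resizer + email-composer (2599) but leaves 3 GB idle.
The 11 GB tied up in auth-service and thumbnail-service is better spent on metrics-collector — total rises to 2714 (36 GB).
No other feasible combination exceeds 2714.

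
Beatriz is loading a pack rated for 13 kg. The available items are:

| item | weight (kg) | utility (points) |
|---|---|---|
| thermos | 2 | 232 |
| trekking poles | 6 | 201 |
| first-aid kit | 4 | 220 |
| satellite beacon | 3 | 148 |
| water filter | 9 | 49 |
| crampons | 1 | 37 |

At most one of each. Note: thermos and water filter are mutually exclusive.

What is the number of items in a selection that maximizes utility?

4

The maximum utility within 13 kg is 690.
One optimal bundle: thermos + trekking poles + first-aid kit + crampons (13 kg).
All optima have 4 items.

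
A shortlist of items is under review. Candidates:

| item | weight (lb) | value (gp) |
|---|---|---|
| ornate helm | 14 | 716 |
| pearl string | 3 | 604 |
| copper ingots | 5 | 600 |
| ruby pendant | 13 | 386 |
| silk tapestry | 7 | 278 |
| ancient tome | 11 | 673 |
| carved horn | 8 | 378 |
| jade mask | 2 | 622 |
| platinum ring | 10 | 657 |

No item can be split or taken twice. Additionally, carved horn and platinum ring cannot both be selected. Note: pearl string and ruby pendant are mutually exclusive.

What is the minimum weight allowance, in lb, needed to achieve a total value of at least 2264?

20

Minimise lb subject to total value ≥ 2264.
Taking pearl string + copper ingots + jade mask + platinum ring gives 2483 (≥ 2264) for 20 lb.
Any bundle with less than 20 lb falls short of 2264.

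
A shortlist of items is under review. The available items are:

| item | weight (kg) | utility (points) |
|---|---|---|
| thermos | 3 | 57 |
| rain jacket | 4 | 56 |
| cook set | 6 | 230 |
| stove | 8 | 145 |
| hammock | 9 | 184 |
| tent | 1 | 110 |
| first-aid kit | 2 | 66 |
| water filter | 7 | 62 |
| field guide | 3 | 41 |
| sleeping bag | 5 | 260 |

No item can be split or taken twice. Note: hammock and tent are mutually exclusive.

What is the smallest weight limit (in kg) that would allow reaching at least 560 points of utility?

Look for the lowest-weight combination reaching 560.
Taking cook set + tent + sleeping bag gives 600 (≥ 560) for 12 kg.
Any bundle with less than 12 kg falls short of 560.

12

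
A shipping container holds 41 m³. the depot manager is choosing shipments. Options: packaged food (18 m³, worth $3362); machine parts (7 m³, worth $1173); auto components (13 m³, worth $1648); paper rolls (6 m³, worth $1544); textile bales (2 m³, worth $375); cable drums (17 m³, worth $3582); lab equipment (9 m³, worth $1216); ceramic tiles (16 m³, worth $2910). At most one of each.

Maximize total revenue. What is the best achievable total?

8488

Taking the top-ratio shipments first gives paper rolls + textile bales + cable drums + ceramic tiles for 8411 (41 m³).
Replace textile bales and ceramic tiles with packaged food: the trade gains 77 net, giving 8488 at 41 m³.
The closest alternative, paper rolls + textile bales + cable drums + ceramic tiles, reaches only 8411.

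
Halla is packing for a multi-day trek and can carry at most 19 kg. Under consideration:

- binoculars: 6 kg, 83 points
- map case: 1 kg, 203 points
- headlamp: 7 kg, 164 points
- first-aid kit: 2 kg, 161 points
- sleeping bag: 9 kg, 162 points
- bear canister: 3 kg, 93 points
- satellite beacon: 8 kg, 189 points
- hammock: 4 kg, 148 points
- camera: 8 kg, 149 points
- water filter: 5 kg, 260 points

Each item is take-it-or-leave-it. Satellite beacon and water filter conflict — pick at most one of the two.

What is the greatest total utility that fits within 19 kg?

936

Taking the top-ratio items first gives map case + first-aid kit + bear canister + hammock + water filter for 865 (15 kg).
Dropping bear canister frees 3 kg; slotting in headlamp (7 kg) lifts the total to 936 at 19 kg.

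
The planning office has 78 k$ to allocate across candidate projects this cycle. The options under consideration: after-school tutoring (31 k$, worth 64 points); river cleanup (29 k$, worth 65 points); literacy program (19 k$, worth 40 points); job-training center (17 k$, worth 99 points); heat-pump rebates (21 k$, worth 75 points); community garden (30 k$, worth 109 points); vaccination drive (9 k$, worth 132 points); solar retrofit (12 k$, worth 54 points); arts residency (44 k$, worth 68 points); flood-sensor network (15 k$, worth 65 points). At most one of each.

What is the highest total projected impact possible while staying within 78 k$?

425

Taking job-training center + heat-pump rebates + vaccination drive + solar retrofit + flood-sensor network: 74 k$ used, 425 in projected impact.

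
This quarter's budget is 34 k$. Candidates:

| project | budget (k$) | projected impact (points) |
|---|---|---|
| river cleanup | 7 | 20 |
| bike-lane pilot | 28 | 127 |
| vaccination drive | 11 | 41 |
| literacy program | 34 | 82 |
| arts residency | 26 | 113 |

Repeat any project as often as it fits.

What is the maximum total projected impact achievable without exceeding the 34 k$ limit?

133

By projected impact per k$: bike-lane pilot 4.54, arts residency 4.35, vaccination drive 3.73, river cleanup 2.86 lead.
A density-first pass picks bike-lane pilot — 127 at 28 k$.
The 28 k$ tied up in bike-lane pilot is better spent on river cleanup + arts residency — total rises to 133 (33 k$).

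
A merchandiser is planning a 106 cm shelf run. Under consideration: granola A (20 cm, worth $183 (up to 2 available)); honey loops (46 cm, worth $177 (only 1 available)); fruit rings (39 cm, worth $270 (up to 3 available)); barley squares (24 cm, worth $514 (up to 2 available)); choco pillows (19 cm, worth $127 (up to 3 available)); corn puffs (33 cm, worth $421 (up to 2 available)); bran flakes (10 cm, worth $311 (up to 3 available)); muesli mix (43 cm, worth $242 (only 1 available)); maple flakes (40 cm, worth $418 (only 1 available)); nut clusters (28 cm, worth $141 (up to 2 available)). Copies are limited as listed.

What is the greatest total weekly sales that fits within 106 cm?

The ratio ordering already packs tightly: granola A + 2×barley squares + 3×bran flakes, 98 cm, 2144.
That's the maximum — no swap from here does better than 2144.

2144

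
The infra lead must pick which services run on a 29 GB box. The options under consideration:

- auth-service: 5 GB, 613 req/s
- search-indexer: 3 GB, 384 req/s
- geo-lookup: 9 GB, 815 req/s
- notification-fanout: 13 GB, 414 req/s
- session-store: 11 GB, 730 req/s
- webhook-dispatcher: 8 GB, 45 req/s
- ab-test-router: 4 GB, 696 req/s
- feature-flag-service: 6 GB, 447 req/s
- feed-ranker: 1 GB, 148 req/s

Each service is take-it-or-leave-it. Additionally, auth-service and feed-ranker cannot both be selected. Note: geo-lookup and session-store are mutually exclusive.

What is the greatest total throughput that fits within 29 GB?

Taking auth-service + search-indexer + geo-lookup + ab-test-router + feature-flag-service: 27 GB used, 2955 in throughput.
Next best is auth-service + search-indexer + session-store + ab-test-router + feature-flag-service at 2870 (29 GB) — short by 85.

2955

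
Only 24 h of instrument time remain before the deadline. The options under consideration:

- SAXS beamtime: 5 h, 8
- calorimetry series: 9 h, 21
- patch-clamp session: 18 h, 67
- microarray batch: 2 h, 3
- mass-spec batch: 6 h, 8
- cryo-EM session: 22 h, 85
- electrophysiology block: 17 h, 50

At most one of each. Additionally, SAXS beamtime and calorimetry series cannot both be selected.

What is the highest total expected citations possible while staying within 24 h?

Ranking by ratio (expected citations/h): cryo-EM session 3.86, patch-clamp session 3.72, electrophysiology block 2.94.
Best packing: microarray batch + cryo-EM session — 24 h, 88 total.
Every other selection either busts 24 h or breaks a pairing rule or fails to beat 88.

88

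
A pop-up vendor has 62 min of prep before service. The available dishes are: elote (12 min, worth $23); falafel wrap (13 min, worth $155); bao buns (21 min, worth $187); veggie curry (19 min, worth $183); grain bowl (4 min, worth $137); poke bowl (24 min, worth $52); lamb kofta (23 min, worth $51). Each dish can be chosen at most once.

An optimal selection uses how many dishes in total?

Optimal total is 662.
falafel wrap + bao buns + veggie curry + grain bowl hits 662 at 57 min.
Every optimal selection uses 4 dishes.

4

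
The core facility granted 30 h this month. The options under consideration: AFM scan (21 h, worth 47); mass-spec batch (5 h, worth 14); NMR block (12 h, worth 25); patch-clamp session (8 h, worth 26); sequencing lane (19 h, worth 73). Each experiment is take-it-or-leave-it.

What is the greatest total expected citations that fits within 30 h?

99

Best packing: patch-clamp session + sequencing lane — 27 h, 99 total.
The spare 3 h is too small for any remaining experiment, and no exchange beats 99.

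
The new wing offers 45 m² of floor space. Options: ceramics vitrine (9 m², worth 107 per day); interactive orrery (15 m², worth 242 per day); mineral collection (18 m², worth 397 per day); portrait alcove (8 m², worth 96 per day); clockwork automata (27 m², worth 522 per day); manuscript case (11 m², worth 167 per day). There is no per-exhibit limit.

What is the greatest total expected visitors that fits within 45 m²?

Greedy by ratio would take 2×mineral collection + portrait alcove: 44 m² used, total 890.
The 26 m² tied up in mineral collection and portrait alcove is better spent on clockwork automata — total rises to 919 (45 m²).
No other feasible combination exceeds 919.

919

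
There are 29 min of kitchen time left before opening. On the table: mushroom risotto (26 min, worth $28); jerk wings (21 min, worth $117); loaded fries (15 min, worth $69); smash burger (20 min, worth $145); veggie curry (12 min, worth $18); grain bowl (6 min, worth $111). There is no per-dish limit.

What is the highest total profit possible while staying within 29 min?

Best packing: 4×grain bowl — 24 min, 444 total.

444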